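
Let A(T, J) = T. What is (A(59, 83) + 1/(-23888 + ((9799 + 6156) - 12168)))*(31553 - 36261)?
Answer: -5583490264/20101 ≈ -2.7777e+5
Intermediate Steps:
(A(59, 83) + 1/(-23888 + ((9799 + 6156) - 12168)))*(31553 - 36261) = (59 + 1/(-23888 + ((9799 + 6156) - 12168)))*(31553 - 36261) = (59 + 1/(-23888 + (15955 - 12168)))*(-4708) = (59 + 1/(-23888 + 3787))*(-4708) = (59 + 1/(-20101))*(-4708) = (59 - 1/20101)*(-4708) = (1185958/20101)*(-4708) = -5583490264/20101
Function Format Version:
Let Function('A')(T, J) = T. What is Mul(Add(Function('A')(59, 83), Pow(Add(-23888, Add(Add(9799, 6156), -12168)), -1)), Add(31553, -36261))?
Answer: Rational(-5583490264, 20101) ≈ -2.7777e+5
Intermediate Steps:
Mul(Add(Function('A')(59, 83), Pow(Add(-23888, Add(Add(9799, 6156), -12168)), -1)), Add(31553, -36261)) = Mul(Add(59, Pow(Add(-23888, Add(Add(9799, 6156), -12168)), -1)), Add(31553, -36261)) = Mul(Add(59, Pow(Add(-23888, Add(15955, -12168)), -1)), -4708) = Mul(Add(59, Pow(Add(-23888, 3787), -1)), -4708) = Mul(Add(59, Pow(-20101, -1)), -4708) = Mul(Add(59, Rational(-1, 20101)), -4708) = Mul(Rational(1185958, 20101), -4708) = Rational(-5583490264, 20101)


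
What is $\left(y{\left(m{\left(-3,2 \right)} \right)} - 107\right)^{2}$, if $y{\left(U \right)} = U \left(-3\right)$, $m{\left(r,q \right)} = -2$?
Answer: $10201$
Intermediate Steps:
$y{\left(U \right)} = - 3 U$
$\left(y{\left(m{\left(-3,2 \right)} \right)} - 107\right)^{2} = \left(\left(-3\right) \left(-2\right) - 107\right)^{2} = \left(6 - 107\right)^{2} = \left(-101\right)^{2} = 10201$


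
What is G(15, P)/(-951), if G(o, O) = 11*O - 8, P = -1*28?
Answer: 316/951 ≈ 0.33228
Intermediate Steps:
P = -28
G(o, O) = -8 + 11*O
G(15, P)/(-951) = (-8 + 11*(-28))/(-951) = (-8 - 308)*(-1/951) = -316*(-1/951) = 316/951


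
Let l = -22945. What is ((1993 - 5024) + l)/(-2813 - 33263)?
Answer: 6494/9019 ≈ 0.72004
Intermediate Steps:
((1993 - 5024) + l)/(-2813 - 33263) = ((1993 - 5024) - 22945)/(-2813 - 33263) = (-3031 - 22945)/(-36076) = -25976*(-1/36076) = 6494/9019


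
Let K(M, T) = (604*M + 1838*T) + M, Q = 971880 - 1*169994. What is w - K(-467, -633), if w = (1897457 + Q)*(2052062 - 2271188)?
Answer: -591494788229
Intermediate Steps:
Q = 801886 (Q = 971880 - 169994 = 801886)
K(M, T) = 605*M + 1838*T
w = -591496234218 (w = (1897457 + 801886)*(2052062 - 2271188) = 2699343*(-219126) = -591496234218)
w - K(-467, -633) = -591496234218 - (605*(-467) + 1838*(-633)) = -591496234218 - (-282535 - 1163454) = -591496234218 - 1*(-1445989) = -591496234218 + 1445989 = -591494788229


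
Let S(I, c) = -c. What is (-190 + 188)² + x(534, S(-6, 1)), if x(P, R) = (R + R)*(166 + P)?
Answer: -1396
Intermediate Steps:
x(P, R) = 2*R*(166 + P) (x(P, R) = (2*R)*(166 + P) = 2*R*(166 + P))
(-190 + 188)² + x(534, S(-6, 1)) = (-190 + 188)² + 2*(-1*1)*(166 + 534) = (-2)² + 2*(-1)*700 = 4 - 1400 = -1396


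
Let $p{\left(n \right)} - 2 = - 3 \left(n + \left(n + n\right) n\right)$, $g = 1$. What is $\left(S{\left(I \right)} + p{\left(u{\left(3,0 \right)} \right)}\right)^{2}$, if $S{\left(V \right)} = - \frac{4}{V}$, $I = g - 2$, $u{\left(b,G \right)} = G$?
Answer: $36$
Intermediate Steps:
$p{\left(n \right)} = 2 - 6 n^{2} - 3 n$ ($p{\left(n \right)} = 2 - 3 \left(n + \left(n + n\right) n\right) = 2 - 3 \left(n + 2 n n\right) = 2 - 3 \left(n + 2 n^{2}\right) = 2 - \left(3 n + 6 n^{2}\right) = 2 - 6 n^{2} - 3 n$)
$I = -1$ ($I = 1 - 2 = -1$)
$\left(S{\left(I \right)} + p{\left(u{\left(3,0 \right)} \right)}\right)^{2} = \left(- \frac{4}{-1} - \left(-2 + 6 \cdot 0^{2}\right)\right)^{2} = \left(\left(-4\right) \left(-1\right) + \left(2 - 0 + 0\right)\right)^{2} = \left(4 + \left(2 + 0 + 0\right)\right)^{2} = \left(4 + 2\right)^{2} = 6^{2} = 36$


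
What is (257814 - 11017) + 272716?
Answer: 519513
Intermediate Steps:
(257814 - 11017) + 272716 = 246797 + 272716 = 519513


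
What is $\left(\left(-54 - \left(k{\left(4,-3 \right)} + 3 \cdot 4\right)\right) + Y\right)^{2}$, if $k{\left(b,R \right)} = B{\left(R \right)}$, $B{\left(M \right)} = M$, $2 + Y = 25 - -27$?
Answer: $169$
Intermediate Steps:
$Y = 50$ ($Y = -2 + \left(25 - -27\right) = -2 + \left(25 + 27\right) = -2 + 52 = 50$)
$k{\left(b,R \right)} = R$
$\left(\left(-54 - \left(k{\left(4,-3 \right)} + 3 \cdot 4\right)\right) + Y\right)^{2} = \left(\left(-54 - \left(-3 + 3 \cdot 4\right)\right) + 50\right)^{2} = \left(\left(-54 - \left(-3 + 12\right)\right) + 50\right)^{2} = \left(\left(-54 - 9\right) + 50\right)^{2} = \left(-63 + 50\right)^{2} = \left(-13\right)^{2} = 169$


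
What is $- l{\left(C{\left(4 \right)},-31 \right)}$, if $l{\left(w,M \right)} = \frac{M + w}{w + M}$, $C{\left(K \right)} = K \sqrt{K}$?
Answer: $-1$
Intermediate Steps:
$C{\left(K \right)} = K^{\frac{3}{2}}$
$l{\left(w,M \right)} = 1$ ($l{\left(w,M \right)} = \frac{M + w}{M + w} = 1$)
$- l{\left(C{\left(4 \right)},-31 \right)} = \left(-1\right) 1 = -1$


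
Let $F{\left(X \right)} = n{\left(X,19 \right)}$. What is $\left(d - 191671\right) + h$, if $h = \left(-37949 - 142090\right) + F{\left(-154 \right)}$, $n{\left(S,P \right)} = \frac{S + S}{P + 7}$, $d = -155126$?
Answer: $- \frac{6849022}{13} \approx -5.2685 \cdot 10^{5}$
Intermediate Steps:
$n{\left(S,P \right)} = \frac{2 S}{7 + P}$
$F{\left(X \right)} = \frac{X}{13}$ ($F{\left(X \right)} = \frac{2 X}{7 + 19} = \frac{2 X}{26} = 2 X \frac{1}{26} = \frac{X}{13}$)
$h = - \frac{2340661}{13}$ ($h = \left(-37949 - 142090\right) + \frac{1}{13} \left(-154\right) = -180039 - \frac{154}{13} = - \frac{2340661}{13} \approx -1.8005 \cdot 10^{5}$)
$\left(d - 191671\right) + h = \left(-155126 - 191671\right) - \frac{2340661}{13} = -346797 - \frac{2340661}{13} = - \frac{6849022}{13}$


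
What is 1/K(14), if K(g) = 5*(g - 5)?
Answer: 1/45 ≈ 0.022222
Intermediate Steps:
K(g) = -25 + 5*g (K(g) = 5*(-5 + g) = -25 + 5*g)
1/K(14) = 1/(-25 + 5*14) = 1/(-25 + 70) = 1/45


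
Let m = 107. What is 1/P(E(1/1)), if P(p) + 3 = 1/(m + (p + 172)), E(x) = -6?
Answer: -273/818 ≈ -0.33374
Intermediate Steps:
P(p) = -3 + 1/(279 + p) (P(p) = -3 + 1/(107 + (p + 172)) = -3 + 1/(107 + (172 + p)) = -3 + 1/(279 + p))
1/P(E(1/1)) = 1/((-836 - 3*(-6))/(279 - 6)) = 1/((-836 + 18)/273) = 1/((1/273)*(-818)) = 1/(-818/273) = -273/818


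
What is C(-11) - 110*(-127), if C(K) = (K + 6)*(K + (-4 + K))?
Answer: 14100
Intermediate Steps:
C(K) = (-4 + 2*K)*(6 + K) (C(K) = (6 + K)*(-4 + 2*K) = (-4 + 2*K)*(6 + K))
C(-11) - 110*(-127) = (-24 + 2*(-11)**2 + 8*(-11)) - 110*(-127) = (-24 + 2*121 - 88) + 13970 = (-24 + 242 - 88) + 13970 = 130 + 13970 = 14100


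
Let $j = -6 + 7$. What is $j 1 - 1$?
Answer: $0$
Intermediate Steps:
$j = 1$
$j 1 - 1 = 1 \cdot 1 - 1 = 1 - 1 = 0$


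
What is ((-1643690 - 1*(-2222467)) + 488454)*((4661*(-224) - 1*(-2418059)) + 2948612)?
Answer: 4613220191217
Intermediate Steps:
((-1643690 - 1*(-2222467)) + 488454)*((4661*(-224) - 1*(-2418059)) + 2948612) = ((-1643690 + 2222467) + 488454)*((-1044064 + 2418059) + 2948612) = (578777 + 488454)*(1373995 + 2948612) = 1067231*4322607 = 4613220191217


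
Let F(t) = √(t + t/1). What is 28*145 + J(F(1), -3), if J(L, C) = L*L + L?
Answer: 4062 + √2 ≈ 4063.4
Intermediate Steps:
F(t) = √2*√t (F(t) = √(t + t*1) = √(t + t) = √(2*t) = √2*√t)
J(L, C) = L + L² (J(L, C) = L² + L = L + L²)
28*145 + J(F(1), -3) = 28*145 + (√2*√1)*(1 + √2*√1) = 4060 + (√2*1)*(1 + √2*1) = 4060 + √2*(1 + √2)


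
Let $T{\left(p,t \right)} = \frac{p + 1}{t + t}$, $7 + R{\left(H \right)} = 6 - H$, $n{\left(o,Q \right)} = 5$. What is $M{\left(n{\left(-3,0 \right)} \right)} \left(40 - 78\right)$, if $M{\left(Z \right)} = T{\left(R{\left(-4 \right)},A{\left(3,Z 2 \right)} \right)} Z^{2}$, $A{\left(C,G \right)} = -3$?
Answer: $\frac{1900}{3} \approx 633.33$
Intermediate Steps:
$R{\left(H \right)} = -1 - H$ ($R{\left(H \right)} = -7 - \left(-6 + H\right) = -1 - H$)
$T{\left(p,t \right)} = \frac{1 + p}{2 t}$
$M{\left(Z \right)} = - \frac{2 Z^{2}}{3}$ ($M{\left(Z \right)} = \frac{1 - -3}{2 \left(-3\right)} Z^{2} = \frac{1}{2} \left(- \frac{1}{3}\right) \left(1 + \left(-1 + 4\right)\right) Z^{2} = \frac{1}{2} \left(- \frac{1}{3}\right) \left(1 + 3\right) Z^{2} = \frac{1}{2} \left(- \frac{1}{3}\right) 4 Z^{2} = - \frac{2 Z^{2}}{3}$)
$M{\left(n{\left(-3,0 \right)} \right)} \left(40 - 78\right) = - \frac{2 \cdot 5^{2}}{3} \left(40 - 78\right) = \left(- \frac{2}{3}\right) 25 \left(-38\right) = \left(- \frac{50}{3}\right) \left(-38\right) = \frac{1900}{3}$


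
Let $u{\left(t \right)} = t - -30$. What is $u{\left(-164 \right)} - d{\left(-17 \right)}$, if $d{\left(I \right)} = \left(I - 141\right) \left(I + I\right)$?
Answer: $-5506$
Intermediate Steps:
$u{\left(t \right)} = 30 + t$ ($u{\left(t \right)} = t + 30 = 30 + t$)
$d{\left(I \right)} = 2 I \left(-141 + I\right)$ ($d{\left(I \right)} = \left(-141 + I\right) 2 I = 2 I \left(-141 + I\right)$)
$u{\left(-164 \right)} - d{\left(-17 \right)} = \left(30 - 164\right) - 2 \left(-17\right) \left(-141 - 17\right) = -134 - 2 \left(-17\right) \left(-158\right) = -134 - 5372 = -5506$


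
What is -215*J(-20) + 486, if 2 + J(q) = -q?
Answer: -3384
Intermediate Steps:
J(q) = -2 - q
-215*J(-20) + 486 = -215*(-2 - 1*(-20)) + 486 = -215*(-2 + 20) + 486 = -215*18 + 486 = -3870 + 486 = -3384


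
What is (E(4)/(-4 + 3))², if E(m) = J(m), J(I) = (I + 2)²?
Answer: 1296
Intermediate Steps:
J(I) = (2 + I)²
E(m) = (2 + m)²
(E(4)/(-4 + 3))² = ((2 + 4)²/(-4 + 3))² = (6²/(-1))² = (-1*36)² = (-36)² = 1296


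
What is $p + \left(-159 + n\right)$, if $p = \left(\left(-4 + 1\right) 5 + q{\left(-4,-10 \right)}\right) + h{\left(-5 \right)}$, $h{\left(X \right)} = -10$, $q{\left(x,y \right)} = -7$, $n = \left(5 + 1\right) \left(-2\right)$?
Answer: $-203$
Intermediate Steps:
$n = -12$ ($n = 6 \left(-2\right) = -12$)
$p = -32$ ($p = \left(\left(-4 + 1\right) 5 - 7\right) - 10 = \left(\left(-3\right) 5 - 7\right) - 10 = \left(-15 - 7\right) - 10 = -22 - 10 = -32$)
$p + \left(-159 + n\right) = -32 - 171 = -203$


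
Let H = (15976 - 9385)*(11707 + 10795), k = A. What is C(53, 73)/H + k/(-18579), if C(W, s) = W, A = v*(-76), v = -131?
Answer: -492193388435/918488053626 ≈ -0.53587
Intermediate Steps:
A = 9956 (A = -131*(-76) = 9956)
k = 9956
H = 148310682 (H = 6591*22502 = 148310682)
C(53, 73)/H + k/(-18579) = 53/148310682 + 9956/(-18579) = 53*(1/148310682) + 9956*(-1/18579) = 53/148310682 - 9956/18579 = -492193388435/918488053626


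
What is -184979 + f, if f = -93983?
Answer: -278962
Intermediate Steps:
-184979 + f = -184979 - 93983 = -278962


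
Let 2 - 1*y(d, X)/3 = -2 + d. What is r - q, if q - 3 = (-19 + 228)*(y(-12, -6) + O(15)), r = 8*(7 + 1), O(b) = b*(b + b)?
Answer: -104021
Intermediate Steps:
O(b) = 2*b² (O(b) = b*(2*b) = 2*b²)
y(d, X) = 12 - 3*d (y(d, X) = 6 - 3*(-2 + d) = 6 + (6 - 3*d) = 12 - 3*d)
r = 64 (r = 8*8 = 64)
q = 104085 (q = 3 + (-19 + 228)*((12 - 3*(-12)) + 2*15²) = 3 + 209*((12 + 36) + 2*225) = 3 + 209*(48 + 450) = 3 + 209*498 = 3 + 104082 = 104085)
r - q = 64 - 1*104085 = 64 - 104085 = -104021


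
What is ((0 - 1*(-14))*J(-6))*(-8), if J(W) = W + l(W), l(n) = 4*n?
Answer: 3360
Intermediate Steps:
J(W) = 5*W (J(W) = W + 4*W = 5*W)
((0 - 1*(-14))*J(-6))*(-8) = ((0 - 1*(-14))*(5*(-6)))*(-8) = ((0 + 14)*(-30))*(-8) = (14*(-30))*(-8) = -420*(-8) = 3360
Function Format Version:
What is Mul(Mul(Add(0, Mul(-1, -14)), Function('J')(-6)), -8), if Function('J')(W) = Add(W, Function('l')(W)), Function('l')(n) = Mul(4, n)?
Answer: 3360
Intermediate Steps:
Function('J')(W) = Mul(5, W) (Function('J')(W) = Add(W, Mul(4, W)) = Mul(5, W))
Mul(Mul(Add(0, Mul(-1, -14)), Function('J')(-6)), -8) = Mul(Mul(Add(0, Mul(-1, -14)), Mul(5, -6)), -8) = Mul(Mul(Add(0, 14), -30), -8) = Mul(Mul(14, -30), -8) = Mul(-420, -8) = 3360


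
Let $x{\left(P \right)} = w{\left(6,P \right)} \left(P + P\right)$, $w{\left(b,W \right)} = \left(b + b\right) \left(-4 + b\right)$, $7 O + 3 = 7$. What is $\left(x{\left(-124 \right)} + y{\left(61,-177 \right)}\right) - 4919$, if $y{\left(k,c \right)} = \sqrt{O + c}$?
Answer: $-10871 + \frac{i \sqrt{8645}}{7} \approx -10871.0 + 13.283 i$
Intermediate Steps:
$O = \frac{4}{7}$ ($O = - \frac{3}{7} + \frac{1}{7} \cdot 7 = - \frac{3}{7} + 1 = \frac{4}{7} \approx 0.57143$)
$y{\left(k,c \right)} = \sqrt{\frac{4}{7} + c}$
$w{\left(b,W \right)} = 2 b \left(-4 + b\right)$
$x{\left(P \right)} = 48 P$ ($x{\left(P \right)} = 2 \cdot 6 \left(-4 + 6\right) \left(P + P\right) = 2 \cdot 6 \cdot 2 \cdot 2 P = 24 \cdot 2 P = 48 P$)
$\left(x{\left(-124 \right)} + y{\left(61,-177 \right)}\right) - 4919 = \left(48 \left(-124\right) + \frac{\sqrt{28 + 49 \left(-177\right)}}{7}\right) - 4919 = \left(-5952 + \frac{\sqrt{28 - 8673}}{7}\right) - 4919 = \left(-5952 + \frac{\sqrt{-8645}}{7}\right) - 4919 = \left(-5952 + \frac{i \sqrt{8645}}{7}\right) - 4919 = -10871 + \frac{i \sqrt{8645}}{7}$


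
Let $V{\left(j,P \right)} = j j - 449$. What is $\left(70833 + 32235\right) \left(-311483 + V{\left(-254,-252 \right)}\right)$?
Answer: $-25500672288$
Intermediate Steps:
$V{\left(j,P \right)} = -449 + j^{2}$ ($V{\left(j,P \right)} = j^{2} - 449 = -449 + j^{2}$)
$\left(70833 + 32235\right) \left(-311483 + V{\left(-254,-252 \right)}\right) = \left(70833 + 32235\right) \left(-311483 - \left(449 - \left(-254\right)^{2}\right)\right) = 103068 \left(-311483 + \left(-449 + 64516\right)\right) = 103068 \left(-311483 + 64067\right) = 103068 \left(-247416\right) = -25500672288$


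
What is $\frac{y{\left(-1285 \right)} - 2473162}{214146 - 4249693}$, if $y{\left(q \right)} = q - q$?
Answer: $\frac{2473162}{4035547} \approx 0.61284$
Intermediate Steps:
$y{\left(q \right)} = 0$
$\frac{y{\left(-1285 \right)} - 2473162}{214146 - 4249693} = \frac{0 - 2473162}{214146 - 4249693} = - \frac{2473162}{-4035547} = \left(-2473162\right) \left(- \frac{1}{4035547}\right) = \frac{2473162}{4035547}$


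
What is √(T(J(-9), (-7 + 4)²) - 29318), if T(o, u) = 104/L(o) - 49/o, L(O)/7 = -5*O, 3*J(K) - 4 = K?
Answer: I*√35876351/35 ≈ 171.13*I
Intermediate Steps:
J(K) = 4/3 + K/3
L(O) = -35*O (L(O) = 7*(-5*O) = -35*O)
T(o, u) = -1819/(35*o) (T(o, u) = 104/((-35*o)) - 49/o = 104*(-1/(35*o)) - 49/o = -104/(35*o) - 49/o = -1819/(35*o))
√(T(J(-9), (-7 + 4)²) - 29318) = √(-1819/(35*(4/3 + (⅓)*(-9))) - 29318) = √(-1819/(35*(4/3 - 3)) - 29318) = √(-1819/(35*(-5/3)) - 29318) = √(-1819/35*(-⅗) - 29318) = √(5457/175 - 29318) = √(-5125193/175) = I*√35876351/35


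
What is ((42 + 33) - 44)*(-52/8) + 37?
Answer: -329/2 ≈ -164.50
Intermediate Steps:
((42 + 33) - 44)*(-52/8) + 37 = (75 - 44)*(-52*⅛) + 37 = 31*(-13/2) + 37 = -403/2 + 37 = -329/2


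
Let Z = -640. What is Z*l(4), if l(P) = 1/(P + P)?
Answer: -80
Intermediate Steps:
l(P) = 1/(2*P)
Z*l(4) = -320/4 = -640*⅛ = -80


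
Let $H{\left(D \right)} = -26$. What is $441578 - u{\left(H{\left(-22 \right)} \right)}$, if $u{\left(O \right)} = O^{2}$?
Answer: $440902$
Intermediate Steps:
$441578 - u{\left(H{\left(-22 \right)} \right)} = 441578 - \left(-26\right)^{2} = 441578 - 676 = 440902$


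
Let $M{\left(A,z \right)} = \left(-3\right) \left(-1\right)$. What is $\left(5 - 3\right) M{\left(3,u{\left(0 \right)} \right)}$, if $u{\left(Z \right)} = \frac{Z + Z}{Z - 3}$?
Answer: $6$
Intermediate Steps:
$u{\left(Z \right)} = \frac{2 Z}{-3 + Z}$
$M{\left(A,z \right)} = 3$
$\left(5 - 3\right) M{\left(3,u{\left(0 \right)} \right)} = \left(5 - 3\right) 3 = 2 \cdot 3 = 6$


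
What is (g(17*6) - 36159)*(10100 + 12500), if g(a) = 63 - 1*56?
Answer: -817035200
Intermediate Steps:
g(a) = 7 (g(a) = 63 - 56 = 7)
(g(17*6) - 36159)*(10100 + 12500) = (7 - 36159)*(10100 + 12500) = -36152*22600 = -817035200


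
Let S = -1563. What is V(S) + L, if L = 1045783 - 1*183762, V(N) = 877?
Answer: 862898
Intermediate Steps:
L = 862021 (L = 1045783 - 183762 = 862021)
V(S) + L = 877 + 862021 = 862898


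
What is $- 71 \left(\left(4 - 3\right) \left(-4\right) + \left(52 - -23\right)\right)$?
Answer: $-5041$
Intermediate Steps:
$- 71 \left(\left(4 - 3\right) \left(-4\right) + \left(52 - -23\right)\right) = - 71 \left(1 \left(-4\right) + \left(52 + 23\right)\right) = - 71 \left(-4 + 75\right) = \left(-71\right) 71 = -5041$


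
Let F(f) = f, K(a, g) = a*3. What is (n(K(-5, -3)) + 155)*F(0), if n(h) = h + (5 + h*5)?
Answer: 0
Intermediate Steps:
K(a, g) = 3*a
n(h) = 5 + 6*h (n(h) = h + (5 + 5*h) = 5 + 6*h)
(n(K(-5, -3)) + 155)*F(0) = ((5 + 6*(3*(-5))) + 155)*0 = ((5 + 6*(-15)) + 155)*0 = ((5 - 90) + 155)*0 = (-85 + 155)*0 = 70*0 = 0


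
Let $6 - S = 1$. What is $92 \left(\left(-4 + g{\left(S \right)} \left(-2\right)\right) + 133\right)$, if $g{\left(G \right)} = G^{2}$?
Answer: $7268$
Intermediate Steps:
$S = 5$ ($S = 6 - 1 = 5$)
$92 \left(\left(-4 + g{\left(S \right)} \left(-2\right)\right) + 133\right) = 92 \left(\left(-4 + 5^{2} \left(-2\right)\right) + 133\right) = 92 \left(\left(-4 + 25 \left(-2\right)\right) + 133\right) = 92 \left(\left(-4 - 50\right) + 133\right) = 92 \left(-54 + 133\right) = 92 \cdot 79 = 7268$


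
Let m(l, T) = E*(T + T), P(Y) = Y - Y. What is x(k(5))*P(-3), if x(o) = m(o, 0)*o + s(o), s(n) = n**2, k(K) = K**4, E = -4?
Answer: 0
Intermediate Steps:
P(Y) = 0
m(l, T) = -8*T (m(l, T) = -4*(T + T) = -8*T)
x(o) = o**2 (x(o) = (-8*0)*o + o**2 = 0*o + o**2 = 0 + o**2 = o**2)
x(k(5))*P(-3) = (5**4)**2*0 = 625**2*0 = 390625*0 = 0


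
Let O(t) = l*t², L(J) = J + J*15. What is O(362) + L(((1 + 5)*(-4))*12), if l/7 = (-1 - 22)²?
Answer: 485251324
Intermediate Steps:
l = 3703 (l = 7*(-1 - 22)² = 7*(-23)² = 7*529 = 3703)
L(J) = 16*J (L(J) = J + 15*J = 16*J)
O(t) = 3703*t²
O(362) + L(((1 + 5)*(-4))*12) = 3703*362² + 16*(((1 + 5)*(-4))*12) = 3703*131044 + 16*((6*(-4))*12) = 485255932 + 16*(-24*12) = 485255932 + 16*(-288) = 485255932 - 4608 = 485251324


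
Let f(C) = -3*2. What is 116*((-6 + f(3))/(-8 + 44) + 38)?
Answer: 13108/3 ≈ 4369.3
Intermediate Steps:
f(C) = -6
116*((-6 + f(3))/(-8 + 44) + 38) = 116*((-6 - 6)/(-8 + 44) + 38) = 116*(-12/36 + 38) = 116*(-12*1/36 + 38) = 116*(-⅓ + 38) = 116*(113/3) = 13108/3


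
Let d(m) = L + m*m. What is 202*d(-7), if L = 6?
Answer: 11110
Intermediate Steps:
d(m) = 6 + m² (d(m) = 6 + m*m = 6 + m²)
202*d(-7) = 202*(6 + (-7)²) = 202*(6 + 49) = 202*55 = 11110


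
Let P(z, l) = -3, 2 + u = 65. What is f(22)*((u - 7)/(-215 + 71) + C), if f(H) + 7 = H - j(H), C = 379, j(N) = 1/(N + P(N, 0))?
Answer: 967730/171 ≈ 5659.2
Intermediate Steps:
u = 63 (u = -2 + 65 = 63)
j(N) = 1/(-3 + N) (j(N) = 1/(N - 3) = 1/(-3 + N))
f(H) = -7 + H - 1/(-3 + H) (f(H) = -7 + (H - 1/(-3 + H)) = -7 + H - 1/(-3 + H))
f(22)*((u - 7)/(-215 + 71) + C) = ((-1 + (-7 + 22)*(-3 + 22))/(-3 + 22))*((63 - 7)/(-215 + 71) + 379) = ((-1 + 15*19)/19)*(56/(-144) + 379) = ((-1 + 285)/19)*(56*(-1/144) + 379) = ((1/19)*284)*(-7/18 + 379) = (284/19)*(6815/18) = 967730/171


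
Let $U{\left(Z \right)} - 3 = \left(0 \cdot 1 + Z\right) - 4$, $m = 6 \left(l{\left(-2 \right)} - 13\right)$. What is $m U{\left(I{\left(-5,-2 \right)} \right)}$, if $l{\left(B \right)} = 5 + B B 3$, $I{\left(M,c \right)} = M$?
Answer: $-144$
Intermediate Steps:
$l{\left(B \right)} = 5 + 3 B^{2}$ ($l{\left(B \right)} = 5 + B^{2} \cdot 3 = 5 + 3 B^{2}$)
$m = 24$ ($m = 6 \left(\left(5 + 3 \left(-2\right)^{2}\right) - 13\right) = 6 \left(\left(5 + 3 \cdot 4\right) - 13\right) = 6 \left(\left(5 + 12\right) - 13\right) = 6 \left(17 - 13\right) = 6 \cdot 4 = 24$)
$U{\left(Z \right)} = -1 + Z$ ($U{\left(Z \right)} = 3 + \left(\left(0 \cdot 1 + Z\right) - 4\right) = 3 + \left(\left(0 + Z\right) - 4\right) = 3 + \left(Z - 4\right) = 3 + \left(-4 + Z\right) = -1 + Z$)
$m U{\left(I{\left(-5,-2 \right)} \right)} = 24 \left(-1 - 5\right) = 24 \left(-6\right) = -144$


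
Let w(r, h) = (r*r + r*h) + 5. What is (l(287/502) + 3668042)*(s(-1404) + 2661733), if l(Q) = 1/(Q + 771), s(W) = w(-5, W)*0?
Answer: 3781627988008074560/387329 ≈ 9.7633e+12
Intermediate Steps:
w(r, h) = 5 + r² + h*r (w(r, h) = (r² + h*r) + 5 = 5 + r² + h*r)
s(W) = 0 (s(W) = (5 + (-5)² + W*(-5))*0 = (5 + 25 - 5*W)*0 = (30 - 5*W)*0 = 0)
l(Q) = 1/(771 + Q)
(l(287/502) + 3668042)*(s(-1404) + 2661733) = (1/(771 + 287/502) + 3668042)*(0 + 2661733) = (1/(771 + 287*(1/502)) + 3668042)*2661733 = (1/(771 + 287/502) + 3668042)*2661733 = (1/(387329/502) + 3668042)*2661733 = (502/387329 + 3668042)*2661733 = (1420739040320/387329)*2661733 = 3781627988008074560/387329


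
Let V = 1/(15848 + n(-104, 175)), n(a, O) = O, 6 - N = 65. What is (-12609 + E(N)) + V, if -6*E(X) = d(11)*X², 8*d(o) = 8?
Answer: -422660033/32046 ≈ -13189.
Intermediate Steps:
N = -59 (N = 6 - 1*65 = 6 - 65 = -59)
d(o) = 1 (d(o) = (⅛)*8 = 1)
E(X) = -X²/6
V = 1/16023 (V = 1/(15848 + 175) = 1/16023 ≈ 6.2410e-5)
(-12609 + E(N)) + V = (-12609 - ⅙*(-59)²) + 1/16023 = (-12609 - ⅙*3481) + 1/16023 = (-12609 - 3481/6) + 1/16023 = -79135/6 + 1/16023 = -422660033/32046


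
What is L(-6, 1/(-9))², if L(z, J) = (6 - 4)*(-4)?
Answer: 64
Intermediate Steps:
L(z, J) = -8 (L(z, J) = 2*(-4) = -8)
L(-6, 1/(-9))² = (-8)² = 64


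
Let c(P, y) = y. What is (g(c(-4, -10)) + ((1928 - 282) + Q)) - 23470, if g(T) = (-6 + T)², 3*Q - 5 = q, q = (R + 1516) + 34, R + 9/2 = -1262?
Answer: -128831/6 ≈ -21472.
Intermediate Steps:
R = -2533/2 (R = -9/2 - 1262 = -2533/2 ≈ -1266.5)
q = 567/2 (q = (-2533/2 + 1516) + 34 = 499/2 + 34 = 567/2 ≈ 283.50)
Q = 577/6 (Q = 5/3 + (⅓)*(567/2) = 5/3 + 189/2 = 577/6 ≈ 96.167)
(g(c(-4, -10)) + ((1928 - 282) + Q)) - 23470 = ((-6 - 10)² + ((1928 - 282) + 577/6)) - 23470 = ((-16)² + (1646 + 577/6)) - 23470 = (256 + 10453/6) - 23470 = 11989/6 - 23470 = -128831/6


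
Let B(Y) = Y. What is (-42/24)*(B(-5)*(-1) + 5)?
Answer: -35/2 ≈ -17.500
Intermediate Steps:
(-42/24)*(B(-5)*(-1) + 5) = (-42/24)*(-5*(-1) + 5) = ((1/24)*(-42))*(5 + 5) = -7/4*10 = -35/2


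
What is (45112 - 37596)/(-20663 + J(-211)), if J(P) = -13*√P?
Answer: -38825777/106748807 + 24427*I*√211/106748807 ≈ -0.36371 + 0.0033239*I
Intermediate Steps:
(45112 - 37596)/(-20663 + J(-211)) = (45112 - 37596)/(-20663 - 13*I*√211) = 7516/(-20663 - 13*I*√211)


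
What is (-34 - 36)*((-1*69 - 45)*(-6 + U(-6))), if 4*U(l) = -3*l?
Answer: -11970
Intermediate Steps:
U(l) = -3*l/4 (U(l) = (-3*l)/4 = -3*l/4)
(-34 - 36)*((-1*69 - 45)*(-6 + U(-6))) = (-34 - 36)*((-1*69 - 45)*(-6 - ¾*(-6))) = -70*(-69 - 45)*(-6 + 9/2) = -(-7980)*(-3)/2 = -70*171 = -11970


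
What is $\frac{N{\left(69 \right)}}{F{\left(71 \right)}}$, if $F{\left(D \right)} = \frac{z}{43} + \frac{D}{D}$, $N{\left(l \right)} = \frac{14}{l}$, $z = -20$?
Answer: $\frac{602}{1587} \approx 0.37933$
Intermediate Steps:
$F{\left(D \right)} = \frac{23}{43}$ ($F{\left(D \right)} = - \frac{20}{43} + \frac{D}{D} = \left(-20\right) \frac{1}{43} + 1 = - \frac{20}{43} + 1 = \frac{23}{43}$)
$\frac{N{\left(69 \right)}}{F{\left(71 \right)}} = \frac{14 \cdot \frac{1}{69}}{\frac{23}{43}} = 14 \cdot \frac{1}{69} \cdot \frac{43}{23} = \frac{14}{69} \cdot \frac{43}{23} = \frac{602}{1587}$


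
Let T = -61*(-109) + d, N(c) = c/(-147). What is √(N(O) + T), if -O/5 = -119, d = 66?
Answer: √2959530/21 ≈ 81.920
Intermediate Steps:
O = 595 (O = -5*(-119) = 595)
N(c) = -c/147 (N(c) = c*(-1/147) = -c/147)
T = 6715 (T = -61*(-109) + 66 = 6649 + 66 = 6715)
√(N(O) + T) = √(-1/147*595 + 6715) = √(-85/21 + 6715) = √(140930/21) = √2959530/21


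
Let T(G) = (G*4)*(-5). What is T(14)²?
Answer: 78400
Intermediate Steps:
T(G) = -20*G (T(G) = (4*G)*(-5) = -20*G)
T(14)² = (-20*14)² = (-280)² = 78400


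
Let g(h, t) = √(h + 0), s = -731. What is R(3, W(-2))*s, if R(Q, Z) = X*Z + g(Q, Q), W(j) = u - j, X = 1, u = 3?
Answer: -3655 - 731*√3 ≈ -4921.1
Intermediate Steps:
g(h, t) = √h
W(j) = 3 - j
R(Q, Z) = Z + √Q (R(Q, Z) = 1*Z + √Q = Z + √Q)
R(3, W(-2))*s = ((3 - 1*(-2)) + √3)*(-731) = ((3 + 2) + √3)*(-731) = (5 + √3)*(-731) = -3655 - 731*√3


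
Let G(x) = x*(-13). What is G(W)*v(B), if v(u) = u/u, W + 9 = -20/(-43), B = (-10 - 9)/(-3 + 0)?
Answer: 4771/43 ≈ 110.95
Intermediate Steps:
B = 19/3 (B = -19/(-3) = -19*(-⅓) = 19/3 ≈ 6.3333)
W = -367/43 (W = -9 - 20/(-43) = -9 - 20*(-1/43) = -9 + 20/43 = -367/43 ≈ -8.5349)
G(x) = -13*x
v(u) = 1
G(W)*v(B) = -13*(-367/43)*1 = (4771/43)*1 = 4771/43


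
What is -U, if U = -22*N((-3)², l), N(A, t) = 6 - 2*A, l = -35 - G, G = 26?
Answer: -264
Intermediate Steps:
l = -61 (l = -35 - 1*26 = -35 - 26 = -61)
U = 264 (U = -22*(6 - 2*(-3)²) = -22*(6 - 2*9) = -22*(6 - 18) = -22*(-12) = 264)
-U = -1*264 = -264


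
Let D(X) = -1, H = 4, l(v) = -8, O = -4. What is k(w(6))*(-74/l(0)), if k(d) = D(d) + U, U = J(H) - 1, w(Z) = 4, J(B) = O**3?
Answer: -1221/2 ≈ -610.50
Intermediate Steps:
J(B) = -64 (J(B) = (-4)**3 = -64)
U = -65 (U = -64 - 1 = -65)
k(d) = -66 (k(d) = -1 - 65 = -66)
k(w(6))*(-74/l(0)) = -(-4884)/(-8) = -(-4884)*(-1)/8 = -66*37/4 = -1221/2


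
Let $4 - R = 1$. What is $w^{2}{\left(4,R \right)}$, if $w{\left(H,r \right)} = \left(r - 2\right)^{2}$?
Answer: $1$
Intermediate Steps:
$R = 3$ ($R = 4 - 1 = 3$)
$w{\left(H,r \right)} = \left(-2 + r\right)^{2}$
$w^{2}{\left(4,R \right)} = \left(\left(-2 + 3\right)^{2}\right)^{2} = \left(1^{2}\right)^{2} = 1^{2} = 1$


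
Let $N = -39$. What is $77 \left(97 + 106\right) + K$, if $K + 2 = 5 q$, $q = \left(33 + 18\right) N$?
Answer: $5684$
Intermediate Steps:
$q = -1989$ ($q = \left(33 + 18\right) \left(-39\right) = 51 \left(-39\right) = -1989$)
$K = -9947$ ($K = -2 + 5 \left(-1989\right) = -2 - 9945 = -9947$)
$77 \left(97 + 106\right) + K = 77 \left(97 + 106\right) - 9947 = 77 \cdot 203 - 9947 = 15631 - 9947 = 5684$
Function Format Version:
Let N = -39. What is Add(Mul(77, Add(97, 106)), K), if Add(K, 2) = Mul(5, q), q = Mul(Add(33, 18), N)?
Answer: 5684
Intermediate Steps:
q = -1989 (q = Mul(Add(33, 18), -39) = Mul(51, -39) = -1989)
K = -9947 (K = Add(-2, Mul(5, -1989)) = Add(-2, -9945) = -9947)
Add(Mul(77, Add(97, 106)), K) = Add(Mul(77, Add(97, 106)), -9947) = Add(Mul(77, 203), -9947) = Add(15631, -9947) = 5684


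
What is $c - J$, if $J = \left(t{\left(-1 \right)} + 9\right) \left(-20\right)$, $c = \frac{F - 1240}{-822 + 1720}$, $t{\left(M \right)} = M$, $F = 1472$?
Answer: $\frac{71956}{449} \approx 160.26$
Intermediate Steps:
$c = \frac{116}{449}$ ($c = \frac{1472 - 1240}{-822 + 1720} = \frac{232}{898} = 232 \cdot \frac{1}{898} = \frac{116}{449} \approx 0.25835$)
$J = -160$ ($J = \left(-1 + 9\right) \left(-20\right) = 8 \left(-20\right) = -160$)
$c - J = \frac{116}{449} - -160 = \frac{116}{449} + 160 = \frac{71956}{449}$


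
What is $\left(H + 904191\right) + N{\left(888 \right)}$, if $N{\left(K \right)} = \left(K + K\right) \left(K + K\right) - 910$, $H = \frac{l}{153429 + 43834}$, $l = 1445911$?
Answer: $\frac{800387586102}{197263} \approx 4.0575 \cdot 10^{6}$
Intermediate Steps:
$H = \frac{1445911}{197263}$ ($H = \frac{1445911}{153429 + 43834} = \frac{1445911}{197263} \approx 7.3299$)
$N{\left(K \right)} = -910 + 4 K^{2}$ ($N{\left(K \right)} = 2 K 2 K - 910 = 4 K^{2} - 910 = -910 + 4 K^{2}$)
$\left(H + 904191\right) + N{\left(888 \right)} = \left(\frac{1445911}{197263} + 904191\right) - \left(910 - 4 \cdot 888^{2}\right) = \frac{178364875144}{197263} + \left(-910 + 4 \cdot 788544\right) = \frac{178364875144}{197263} + \left(-910 + 3154176\right) = \frac{178364875144}{197263} + 3153266 = \frac{800387586102}{197263}$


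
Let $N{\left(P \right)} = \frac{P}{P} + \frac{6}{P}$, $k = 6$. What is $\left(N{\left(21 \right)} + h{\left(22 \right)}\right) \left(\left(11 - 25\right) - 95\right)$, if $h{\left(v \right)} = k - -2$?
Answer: $- \frac{7085}{7} \approx -1012.1$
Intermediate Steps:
$h{\left(v \right)} = 8$ ($h{\left(v \right)} = 6 - -2 = 6 + 2 = 8$)
$N{\left(P \right)} = 1 + \frac{6}{P}$
$\left(N{\left(21 \right)} + h{\left(22 \right)}\right) \left(\left(11 - 25\right) - 95\right) = \left(\frac{6 + 21}{21} + 8\right) \left(\left(11 - 25\right) - 95\right) = \left(\frac{1}{21} \cdot 27 + 8\right) \left(-14 - 95\right) = \left(\frac{9}{7} + 8\right) \left(-109\right) = \frac{65}{7} \left(-109\right) = - \frac{7085}{7}$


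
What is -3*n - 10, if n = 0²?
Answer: -10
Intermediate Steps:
n = 0
-3*n - 10 = -3*0 - 10 = 0 - 10 = -10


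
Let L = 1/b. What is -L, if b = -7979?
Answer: 1/7979 ≈ 0.00012533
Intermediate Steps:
L = -1/7979 (L = 1/(-7979) = -1/7979 ≈ -0.00012533)
-L = -1*(-1/7979) = 1/7979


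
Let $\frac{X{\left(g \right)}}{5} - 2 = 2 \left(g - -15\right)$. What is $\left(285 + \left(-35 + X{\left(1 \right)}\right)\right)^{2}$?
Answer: $176400$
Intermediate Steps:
$X{\left(g \right)} = 160 + 10 g$ ($X{\left(g \right)} = 10 + 5 \cdot 2 \left(g - -15\right) = 10 + 5 \cdot 2 \left(g + 15\right) = 10 + 5 \cdot 2 \left(15 + g\right) = 10 + 5 \left(30 + 2 g\right) = 10 + \left(150 + 10 g\right) = 160 + 10 g$)
$\left(285 + \left(-35 + X{\left(1 \right)}\right)\right)^{2} = \left(285 + \left(-35 + \left(160 + 10 \cdot 1\right)\right)\right)^{2} = \left(285 + \left(-35 + \left(160 + 10\right)\right)\right)^{2} = \left(285 + \left(-35 + 170\right)\right)^{2} = \left(285 + 135\right)^{2} = 420^{2} = 176400$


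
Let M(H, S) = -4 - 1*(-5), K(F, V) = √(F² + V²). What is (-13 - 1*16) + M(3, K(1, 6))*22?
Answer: -7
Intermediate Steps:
M(H, S) = 1 (M(H, S) = -4 + 5 = 1)
(-13 - 1*16) + M(3, K(1, 6))*22 = (-13 - 1*16) + 1*22 = (-13 - 16) + 22 = -29 + 22 = -7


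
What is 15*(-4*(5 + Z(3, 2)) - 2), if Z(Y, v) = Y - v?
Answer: -390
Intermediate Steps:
15*(-4*(5 + Z(3, 2)) - 2) = 15*(-4*(5 + (3 - 1*2)) - 2) = 15*(-4*(5 + (3 - 2)) - 2) = 15*(-4*(5 + 1) - 2) = 15*(-4*6 - 2) = 15*(-24 - 2) = 15*(-26) = -390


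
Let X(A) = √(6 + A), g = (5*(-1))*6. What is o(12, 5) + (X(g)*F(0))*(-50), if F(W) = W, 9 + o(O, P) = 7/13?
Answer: -110/13 ≈ -8.4615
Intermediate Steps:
o(O, P) = -110/13 (o(O, P) = -9 + 7/13 = -110/13)
g = -30 (g = -5*6 = -30)
o(12, 5) + (X(g)*F(0))*(-50) = -110/13 + (√(6 - 30)*0)*(-50) = -110/13 + (√(-24)*0)*(-50) = -110/13 + ((2*I*√6)*0)*(-50) = -110/13 + 0*(-50) = -110/13 + 0 = -110/13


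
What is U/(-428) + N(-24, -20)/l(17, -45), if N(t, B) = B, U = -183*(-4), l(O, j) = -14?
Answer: -211/749 ≈ -0.28171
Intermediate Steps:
U = 732
U/(-428) + N(-24, -20)/l(17, -45) = 732/(-428) - 20/(-14) = 732*(-1/428) - 20*(-1/14) = -183/107 + 10/7 = -211/749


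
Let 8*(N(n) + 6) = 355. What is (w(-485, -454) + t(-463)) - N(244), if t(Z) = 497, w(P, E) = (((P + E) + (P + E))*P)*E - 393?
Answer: -3308134035/8 ≈ -4.1352e+8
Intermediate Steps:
N(n) = 307/8 (N(n) = -6 + (⅛)*355 = -6 + 355/8 = 307/8)
w(P, E) = -393 + E*P*(2*E + 2*P) (w(P, E) = (((E + P) + (E + P))*P)*E - 393 = ((2*E + 2*P)*P)*E - 393 = (P*(2*E + 2*P))*E - 393 = E*P*(2*E + 2*P) - 393 = -393 + E*P*(2*E + 2*P))
(w(-485, -454) + t(-463)) - N(244) = ((-393 + 2*(-454)*(-485)² + 2*(-485)*(-454)²) + 497) - 1*307/8 = ((-393 + 2*(-454)*235225 + 2*(-485)*206116) + 497) - 307/8 = ((-393 - 213584300 - 199932520) + 497) - 307/8 = (-413517213 + 497) - 307/8 = -413516716 - 307/8 = -3308134035/8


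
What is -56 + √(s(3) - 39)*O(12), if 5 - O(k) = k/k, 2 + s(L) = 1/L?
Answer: -56 + 4*I*√366/3 ≈ -56.0 + 25.508*I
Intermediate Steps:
s(L) = -2 + 1/L
O(k) = 4 (O(k) = 5 - k/k = 5 - 1*1 = 5 - 1 = 4)
-56 + √(s(3) - 39)*O(12) = -56 + √((-2 + 1/3) - 39)*4 = -56 + √((-2 + ⅓) - 39)*4 = -56 + √(-5/3 - 39)*4 = -56 + √(-122/3)*4 = -56 + (I*√366/3)*4 = -56 + 4*I*√366/3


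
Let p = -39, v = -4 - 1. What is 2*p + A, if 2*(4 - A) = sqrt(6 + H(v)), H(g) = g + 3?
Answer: -75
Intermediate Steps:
v = -5
H(g) = 3 + g
A = 3 (A = 4 - sqrt(6 + (3 - 5))/2 = 4 - sqrt(6 - 2)/2 = 4 - sqrt(4)/2 = 4 - 1/2*2 = 4 - 1 = 3)
2*p + A = 2*(-39) + 3 = -78 + 3 = -75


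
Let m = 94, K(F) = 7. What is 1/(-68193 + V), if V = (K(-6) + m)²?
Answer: -1/57992 ≈ -1.7244e-5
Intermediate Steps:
V = 10201 (V = (7 + 94)² = 101² = 10201)
1/(-68193 + V) = 1/(-68193 + 10201) = 1/(-57992) = -1/57992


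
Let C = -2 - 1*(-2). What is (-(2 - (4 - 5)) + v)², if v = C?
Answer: 9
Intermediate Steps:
C = 0 (C = -2 + 2 = 0)
v = 0
(-(2 - (4 - 5)) + v)² = (-(2 - (4 - 5)) + 0)² = (-(2 - 1*(-1)) + 0)² = (-(2 + 1) + 0)² = (-1*3 + 0)² = (-3 + 0)² = (-3)² = 9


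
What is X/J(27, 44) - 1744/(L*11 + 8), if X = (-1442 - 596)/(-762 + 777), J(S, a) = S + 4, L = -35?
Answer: 42634/175305 ≈ 0.24320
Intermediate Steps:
J(S, a) = 4 + S
X = -2038/15 ≈ -135.87
X/J(27, 44) - 1744/(L*11 + 8) = -2038/(15*(4 + 27)) - 1744/(-35*11 + 8) = -2038/15/31 - 1744/(-385 + 8) = -2038/15*1/31 - 1744/(-377) = -2038/465 - 1744*(-1/377) = -2038/465 + 1744/377 = 42634/175305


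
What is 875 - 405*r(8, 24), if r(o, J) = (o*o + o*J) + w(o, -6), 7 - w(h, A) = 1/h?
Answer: -844715/8 ≈ -1.0559e+5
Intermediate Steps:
w(h, A) = 7 - 1/h
r(o, J) = 7 + o**2 - 1/o + J*o (r(o, J) = (o*o + o*J) + (7 - 1/o) = (o**2 + J*o) + (7 - 1/o) = 7 + o**2 - 1/o + J*o)
875 - 405*r(8, 24) = 875 - 405*(7 + 8**2 - 1/8 + 24*8) = 875 - 405*(7 + 64 - 1*1/8 + 192) = 875 - 405*(7 + 64 - 1/8 + 192) = 875 - 405*2103/8 = 875 - 851715/8 = -844715/8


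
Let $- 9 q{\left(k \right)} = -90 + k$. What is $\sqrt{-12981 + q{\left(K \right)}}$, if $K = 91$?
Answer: $\frac{i \sqrt{116830}}{3} \approx 113.93 i$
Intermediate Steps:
$q{\left(k \right)} = 10 - \frac{k}{9}$ ($q{\left(k \right)} = - \frac{-90 + k}{9} = 10 - \frac{k}{9}$)
$\sqrt{-12981 + q{\left(K \right)}} = \sqrt{-12981 + \left(10 - \frac{91}{9}\right)} = \sqrt{-12981 - \frac{1}{9}} = \sqrt{- \frac{116830}{9}} = \frac{i \sqrt{116830}}{3}$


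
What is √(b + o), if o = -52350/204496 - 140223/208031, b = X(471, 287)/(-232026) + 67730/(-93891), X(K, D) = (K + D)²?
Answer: I*√6155070193058823188734091380939737610662/38615552254111614684 ≈ 2.0317*I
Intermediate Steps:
X(K, D) = (D + K)²
b = -11610251584/3630858861 (b = (287 + 471)²/(-232026) + 67730/(-93891) = 758²*(-1/232026) + 67730*(-1/93891) = 574564*(-1/232026) - 67730/93891 = -287282/116013 - 67730/93891 = -11610251584/3630858861 ≈ -3.1977)
o = -19782732729/21270753688 (o = -52350*1/204496 - 140223*1/208031 = -26175/102248 - 140223/208031 = -19782732729/21270753688 ≈ -0.93004)
√(b + o) = √(-11610251584/3630858861 - 19782732729/21270753688) = √(-318787112122860203461/77231104508223229368) = I*√6155070193058823188734091380939737610662/38615552254111614684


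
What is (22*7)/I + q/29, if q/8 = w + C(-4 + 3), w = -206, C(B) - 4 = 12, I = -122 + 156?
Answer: -23607/493 ≈ -47.884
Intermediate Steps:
I = 34
C(B) = 16 (C(B) = 4 + 12 = 16)
q = -1520 (q = 8*(-206 + 16) = 8*(-190) = -1520)
(22*7)/I + q/29 = (22*7)/34 - 1520/29 = 154*(1/34) - 1520*1/29 = 77/17 - 1520/29 = -23607/493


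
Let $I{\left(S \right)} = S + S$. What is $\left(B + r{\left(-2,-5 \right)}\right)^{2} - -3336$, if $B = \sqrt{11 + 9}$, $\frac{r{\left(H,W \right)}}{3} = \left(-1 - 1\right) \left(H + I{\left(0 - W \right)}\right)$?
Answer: $5660 - 192 \sqrt{5} \approx 5230.7$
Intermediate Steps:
$I{\left(S \right)} = 2 S$
$r{\left(H,W \right)} = - 6 H + 12 W$ ($r{\left(H,W \right)} = 3 \left(-1 - 1\right) \left(H + 2 \left(0 - W\right)\right) = 3 \left(- 2 \left(H + 2 \left(- W\right)\right)\right) = 3 \left(- 2 \left(H - 2 W\right)\right) = 3 \left(- 2 H + 4 W\right) = - 6 H + 12 W$)
$B = 2 \sqrt{5}$ ($B = \sqrt{20} = 2 \sqrt{5} \approx 4.4721$)
$\left(B + r{\left(-2,-5 \right)}\right)^{2} - -3336 = \left(2 \sqrt{5} + \left(\left(-6\right) \left(-2\right) + 12 \left(-5\right)\right)\right)^{2} - -3336 = \left(2 \sqrt{5} + \left(12 - 60\right)\right)^{2} + 3336 = \left(2 \sqrt{5} - 48\right)^{2} + 3336 = \left(-48 + 2 \sqrt{5}\right)^{2} + 3336 = 3336 + \left(-48 + 2 \sqrt{5}\right)^{2}$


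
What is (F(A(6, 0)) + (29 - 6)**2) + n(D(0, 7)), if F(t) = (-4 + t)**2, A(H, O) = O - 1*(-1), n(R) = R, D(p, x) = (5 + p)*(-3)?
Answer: 523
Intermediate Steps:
D(p, x) = -15 - 3*p
A(H, O) = 1 + O (A(H, O) = O + 1 = 1 + O)
(F(A(6, 0)) + (29 - 6)**2) + n(D(0, 7)) = ((-4 + (1 + 0))**2 + (29 - 6)**2) + (-15 - 3*0) = ((-4 + 1)**2 + 23**2) + (-15 + 0) = ((-3)**2 + 529) - 15 = (9 + 529) - 15 = 538 - 15 = 523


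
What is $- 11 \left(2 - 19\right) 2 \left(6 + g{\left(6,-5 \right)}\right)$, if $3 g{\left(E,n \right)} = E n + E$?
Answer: $-748$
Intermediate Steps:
$g{\left(E,n \right)} = \frac{E}{3} + \frac{E n}{3}$ ($g{\left(E,n \right)} = \frac{E n + E}{3} = \frac{E + E n}{3} = \frac{E}{3} + \frac{E n}{3}$)
$- 11 \left(2 - 19\right) 2 \left(6 + g{\left(6,-5 \right)}\right) = - 11 \left(2 - 19\right) 2 \left(6 + \frac{1}{3} \cdot 6 \left(1 - 5\right)\right) = \left(-11\right) \left(-17\right) 2 \left(6 + \frac{1}{3} \cdot 6 \left(-4\right)\right) = 187 \cdot 2 \left(6 - 8\right) = 187 \cdot 2 \left(-2\right) = 187 \left(-4\right) = -748$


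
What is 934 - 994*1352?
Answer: -1342954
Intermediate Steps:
934 - 994*1352 = 934 - 1343888 = -1342954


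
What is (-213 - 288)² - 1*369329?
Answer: -118328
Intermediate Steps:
(-213 - 288)² - 1*369329 = (-501)² - 369329 = 251001 - 369329 = -118328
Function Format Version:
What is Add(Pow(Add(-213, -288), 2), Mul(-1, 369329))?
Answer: -118328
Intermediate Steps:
Add(Pow(Add(-213, -288), 2), Mul(-1, 369329)) = Add(Pow(-501, 2), -369329) = Add(251001, -369329) = -118328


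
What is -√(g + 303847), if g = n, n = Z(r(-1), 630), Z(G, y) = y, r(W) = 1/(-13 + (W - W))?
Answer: -√304477 ≈ -551.79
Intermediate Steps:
r(W) = -1/13 (r(W) = 1/(-13 + 0) = 1/(-13) = -1/13)
n = 630
g = 630
-√(g + 303847) = -√(630 + 303847) = -√304477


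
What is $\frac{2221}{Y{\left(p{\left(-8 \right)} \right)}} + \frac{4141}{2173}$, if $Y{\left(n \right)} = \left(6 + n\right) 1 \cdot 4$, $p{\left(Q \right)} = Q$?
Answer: $- \frac{116905}{424} \approx -275.72$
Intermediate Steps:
$Y{\left(n \right)} = 24 + 4 n$ ($Y{\left(n \right)} = \left(6 + n\right) 4 = 24 + 4 n$)
$\frac{2221}{Y{\left(p{\left(-8 \right)} \right)}} + \frac{4141}{2173} = \frac{2221}{24 + 4 \left(-8\right)} + \frac{4141}{2173} = \frac{2221}{24 - 32} + 4141 \cdot \frac{1}{2173} = \frac{2221}{-8} + \frac{101}{53} = 2221 \left(- \frac{1}{8}\right) + \frac{101}{53} = - \frac{2221}{8} + \frac{101}{53} = - \frac{116905}{424}$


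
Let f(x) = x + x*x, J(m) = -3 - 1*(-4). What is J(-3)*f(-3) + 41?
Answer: 47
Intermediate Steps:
J(m) = 1 (J(m) = -3 + 4 = 1)
f(x) = x + x²
J(-3)*f(-3) + 41 = 1*(-3*(1 - 3)) + 41 = 1*(-3*(-2)) + 41 = 1*6 + 41 = 6 + 41 = 47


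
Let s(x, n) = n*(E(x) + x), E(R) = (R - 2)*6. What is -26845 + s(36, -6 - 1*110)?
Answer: -54685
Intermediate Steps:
E(R) = -12 + 6*R (E(R) = (-2 + R)*6 = -12 + 6*R)
s(x, n) = n*(-12 + 7*x) (s(x, n) = n*((-12 + 6*x) + x) = n*(-12 + 7*x))
-26845 + s(36, -6 - 1*110) = -26845 + (-6 - 1*110)*(-12 + 7*36) = -26845 + (-6 - 110)*(-12 + 252) = -26845 - 116*240 = -26845 - 27840 = -54685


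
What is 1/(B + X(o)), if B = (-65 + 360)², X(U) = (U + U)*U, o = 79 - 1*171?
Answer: 1/103953 ≈ 9.6197e-6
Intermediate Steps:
o = -92 (o = 79 - 171 = -92)
X(U) = 2*U² (X(U) = (2*U)*U = 2*U²)
B = 87025 (B = 295² = 87025)
1/(B + X(o)) = 1/(87025 + 2*(-92)²) = 1/(87025 + 2*8464) = 1/(87025 + 16928) = 1/103953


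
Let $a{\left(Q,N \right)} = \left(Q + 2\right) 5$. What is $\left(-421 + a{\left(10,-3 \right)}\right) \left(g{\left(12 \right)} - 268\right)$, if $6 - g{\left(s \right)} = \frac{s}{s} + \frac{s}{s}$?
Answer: $95304$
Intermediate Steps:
$a{\left(Q,N \right)} = 10 + 5 Q$ ($a{\left(Q,N \right)} = \left(2 + Q\right) 5 = 10 + 5 Q$)
$g{\left(s \right)} = 4$ ($g{\left(s \right)} = 6 - \left(\frac{s}{s} + \frac{s}{s}\right) = 6 - \left(1 + 1\right) = 6 - 2 = 4$)
$\left(-421 + a{\left(10,-3 \right)}\right) \left(g{\left(12 \right)} - 268\right) = \left(-421 + \left(10 + 5 \cdot 10\right)\right) \left(4 - 268\right) = \left(-421 + \left(10 + 50\right)\right) \left(-264\right) = \left(-421 + 60\right) \left(-264\right) = \left(-361\right) \left(-264\right) = 95304$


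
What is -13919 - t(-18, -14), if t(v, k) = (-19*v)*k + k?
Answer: -9117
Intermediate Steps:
t(v, k) = k - 19*k*v (t(v, k) = -19*k*v + k = k - 19*k*v)
-13919 - t(-18, -14) = -13919 - (-14)*(1 - 19*(-18)) = -13919 - (-14)*(1 + 342) = -13919 - (-14)*343 = -13919 - 1*(-4802) = -13919 + 4802 = -9117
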